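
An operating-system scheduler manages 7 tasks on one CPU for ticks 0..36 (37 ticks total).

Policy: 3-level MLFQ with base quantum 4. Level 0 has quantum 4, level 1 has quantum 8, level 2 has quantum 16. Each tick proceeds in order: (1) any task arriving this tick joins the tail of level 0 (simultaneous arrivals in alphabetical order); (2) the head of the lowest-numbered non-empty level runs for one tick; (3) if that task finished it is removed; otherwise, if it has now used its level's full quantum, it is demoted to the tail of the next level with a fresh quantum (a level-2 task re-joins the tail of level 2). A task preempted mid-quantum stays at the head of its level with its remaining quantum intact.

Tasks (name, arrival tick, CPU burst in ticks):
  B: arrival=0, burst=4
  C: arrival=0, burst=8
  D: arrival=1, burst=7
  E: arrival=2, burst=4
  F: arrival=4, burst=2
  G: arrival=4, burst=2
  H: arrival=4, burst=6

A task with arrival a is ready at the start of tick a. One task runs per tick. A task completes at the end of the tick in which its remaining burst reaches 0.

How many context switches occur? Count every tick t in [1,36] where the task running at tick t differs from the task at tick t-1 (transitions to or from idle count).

t=0: L0/L1/L2 = BC/-/- → run B
t=1: L0/L1/L2 = BCD/-/- → run B
t=2: L0/L1/L2 = BCDE/-/- → run B
t=3: L0/L1/L2 = BCDE/-/- → run B
t=4: L0/L1/L2 = CDEFGH/-/- → run C
t=5: L0/L1/L2 = CDEFGH/-/- → run C
t=6: L0/L1/L2 = CDEFGH/-/- → run C
t=7: L0/L1/L2 = CDEFGH/-/- → run C
t=8: L0/L1/L2 = DEFGH/C/- → run D
t=9: L0/L1/L2 = DEFGH/C/- → run D
t=10: L0/L1/L2 = DEFGH/C/- → run D
t=11: L0/L1/L2 = DEFGH/C/- → run D
t=12: L0/L1/L2 = EFGH/CD/- → run E
t=13: L0/L1/L2 = EFGH/CD/- → run E
t=14: L0/L1/L2 = EFGH/CD/- → run E
t=15: L0/L1/L2 = EFGH/CD/- → run E
t=16: L0/L1/L2 = FGH/CD/- → run F
t=17: L0/L1/L2 = FGH/CD/- → run F
t=18: L0/L1/L2 = GH/CD/- → run G
t=19: L0/L1/L2 = GH/CD/- → run G
t=20: L0/L1/L2 = H/CD/- → run H
t=21: L0/L1/L2 = H/CD/- → run H
t=22: L0/L1/L2 = H/CD/- → run H
t=23: L0/L1/L2 = H/CD/- → run H
t=24: L0/L1/L2 = -/CDH/- → run C
t=25: L0/L1/L2 = -/CDH/- → run C
t=26: L0/L1/L2 = -/CDH/- → run C
t=27: L0/L1/L2 = -/CDH/- → run C
t=28: L0/L1/L2 = -/DH/- → run D
t=29: L0/L1/L2 = -/DH/- → run D
t=30: L0/L1/L2 = -/DH/- → run D
t=31: L0/L1/L2 = -/H/- → run H
t=32: L0/L1/L2 = -/H/- → run H
t=33: (idle)
t=34: (idle)
t=35: (idle)
t=36: (idle)

context switches = 10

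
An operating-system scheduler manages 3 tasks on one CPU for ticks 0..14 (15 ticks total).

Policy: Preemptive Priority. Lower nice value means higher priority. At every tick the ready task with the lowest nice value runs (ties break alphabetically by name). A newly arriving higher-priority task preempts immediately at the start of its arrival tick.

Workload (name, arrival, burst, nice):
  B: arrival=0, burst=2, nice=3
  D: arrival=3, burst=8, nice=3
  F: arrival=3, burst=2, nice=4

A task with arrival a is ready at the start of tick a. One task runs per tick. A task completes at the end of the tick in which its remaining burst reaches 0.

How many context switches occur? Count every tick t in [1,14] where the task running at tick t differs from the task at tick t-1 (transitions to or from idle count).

t=0: ready={B} → run B
t=1: ready={B} → run B
t=2: (idle)
t=3: ready={D,F} → run D
t=4: ready={D,F} → run D
t=5: ready={D,F} → run D
t=6: ready={D,F} → run D
t=7: ready={D,F} → run D
t=8: ready={D,F} → run D
t=9: ready={D,F} → run D
t=10: ready={D,F} → run D
t=11: ready={F} → run F
t=12: ready={F} → run F
t=13: (idle)
t=14: (idle)

context switches = 4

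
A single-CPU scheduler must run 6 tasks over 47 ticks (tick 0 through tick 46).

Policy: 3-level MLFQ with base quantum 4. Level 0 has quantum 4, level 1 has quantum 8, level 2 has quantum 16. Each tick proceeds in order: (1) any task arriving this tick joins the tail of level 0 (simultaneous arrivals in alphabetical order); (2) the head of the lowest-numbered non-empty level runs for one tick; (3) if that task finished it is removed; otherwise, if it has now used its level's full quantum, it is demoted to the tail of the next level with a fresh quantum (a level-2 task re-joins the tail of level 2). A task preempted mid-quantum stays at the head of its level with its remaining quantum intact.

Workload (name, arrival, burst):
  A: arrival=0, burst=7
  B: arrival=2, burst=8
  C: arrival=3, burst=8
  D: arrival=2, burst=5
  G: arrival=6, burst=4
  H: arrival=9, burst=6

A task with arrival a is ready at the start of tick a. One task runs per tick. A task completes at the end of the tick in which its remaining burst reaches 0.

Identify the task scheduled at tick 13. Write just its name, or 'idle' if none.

running at tick 13 = C

t=0: L0/L1/L2 = A/-/- → run A
t=1: L0/L1/L2 = A/-/- → run A
t=2: L0/L1/L2 = ABD/-/- → run A
t=3: L0/L1/L2 = ABDC/-/- → run A
t=4: L0/L1/L2 = BDC/A/- → run B
t=5: L0/L1/L2 = BDC/A/- → run B
t=6: L0/L1/L2 = BDCG/A/- → run B
t=7: L0/L1/L2 = BDCG/A/- → run B
t=8: L0/L1/L2 = DCG/AB/- → run D
t=9: L0/L1/L2 = DCGH/AB/- → run D
t=10: L0/L1/L2 = DCGH/AB/- → run D
t=11: L0/L1/L2 = DCGH/AB/- → run D
t=12: L0/L1/L2 = CGH/ABD/- → run C
t=13: L0/L1/L2 = CGH/ABD/- → run C
t=14: L0/L1/L2 = CGH/ABD/- → run C
t=15: L0/L1/L2 = CGH/ABD/- → run C
t=16: L0/L1/L2 = GH/ABDC/- → run G
t=17: L0/L1/L2 = GH/ABDC/- → run G
t=18: L0/L1/L2 = GH/ABDC/- → run G
t=19: L0/L1/L2 = GH/ABDC/- → run G
t=20: L0/L1/L2 = H/ABDC/- → run H
t=21: L0/L1/L2 = H/ABDC/- → run H
t=22: L0/L1/L2 = H/ABDC/- → run H
t=23: L0/L1/L2 = H/ABDC/- → run H
t=24: L0/L1/L2 = -/ABDCH/- → run A
t=25: L0/L1/L2 = -/ABDCH/- → run A
t=26: L0/L1/L2 = -/ABDCH/- → run A
t=27: L0/L1/L2 = -/BDCH/- → run B
t=28: L0/L1/L2 = -/BDCH/- → run B
t=29: L0/L1/L2 = -/BDCH/- → run B
t=30: L0/L1/L2 = -/BDCH/- → run B
t=31: L0/L1/L2 = -/DCH/- → run D
t=32: L0/L1/L2 = -/CH/- → run C
t=33: L0/L1/L2 = -/CH/- → run C
t=34: L0/L1/L2 = -/CH/- → run C
t=35: L0/L1/L2 = -/CH/- → run C
t=36: L0/L1/L2 = -/H/- → run H
t=37: L0/L1/L2 = -/H/- → run H
t=38: (idle)
t=39: (idle)
t=40: (idle)
t=41: (idle)
t=42: (idle)
t=43: (idle)
t=44: (idle)
t=45: (idle)
t=46: (idle)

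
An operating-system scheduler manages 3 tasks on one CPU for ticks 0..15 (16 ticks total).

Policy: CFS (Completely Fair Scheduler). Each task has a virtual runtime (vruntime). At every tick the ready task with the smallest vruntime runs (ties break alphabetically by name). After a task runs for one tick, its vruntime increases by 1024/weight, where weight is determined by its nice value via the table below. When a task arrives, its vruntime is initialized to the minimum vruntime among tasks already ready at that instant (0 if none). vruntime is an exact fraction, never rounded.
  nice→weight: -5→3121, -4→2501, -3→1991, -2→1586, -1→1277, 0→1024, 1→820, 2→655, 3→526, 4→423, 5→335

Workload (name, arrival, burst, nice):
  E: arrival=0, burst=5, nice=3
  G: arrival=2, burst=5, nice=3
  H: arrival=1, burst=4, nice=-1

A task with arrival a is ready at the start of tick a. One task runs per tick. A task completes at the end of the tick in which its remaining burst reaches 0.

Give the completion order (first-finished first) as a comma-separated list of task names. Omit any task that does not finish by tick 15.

t=0: vr[E=0] → run E
t=1: vr[E=512/263 H=512/263] → run E
t=2: vr[E=1024/263 G=512/263 H=512/263] → run G
t=3: vr[E=1024/263 G=1024/263 H=512/263] → run H
t=4: vr[E=1024/263 G=1024/263 H=923136/335851] → run H
t=5: vr[E=1024/263 G=1024/263 H=1192448/335851] → run H
t=6: vr[E=1024/263 G=1024/263 H=1461760/335851] → run E
t=7: vr[E=1536/263 G=1024/263 H=1461760/335851] → run G
t=8: vr[E=1536/263 G=1536/263 H=1461760/335851] → run H
t=9: vr[E=1536/263 G=1536/263] → run E
t=10: vr[E=2048/263 G=1536/263] → run G
t=11: vr[E=2048/263 G=2048/263] → run E
t=12: vr[G=2048/263] → run G
t=13: vr[G=2560/263] → run G
t=14: (idle)
t=15: (idle)

completion order = H, E, G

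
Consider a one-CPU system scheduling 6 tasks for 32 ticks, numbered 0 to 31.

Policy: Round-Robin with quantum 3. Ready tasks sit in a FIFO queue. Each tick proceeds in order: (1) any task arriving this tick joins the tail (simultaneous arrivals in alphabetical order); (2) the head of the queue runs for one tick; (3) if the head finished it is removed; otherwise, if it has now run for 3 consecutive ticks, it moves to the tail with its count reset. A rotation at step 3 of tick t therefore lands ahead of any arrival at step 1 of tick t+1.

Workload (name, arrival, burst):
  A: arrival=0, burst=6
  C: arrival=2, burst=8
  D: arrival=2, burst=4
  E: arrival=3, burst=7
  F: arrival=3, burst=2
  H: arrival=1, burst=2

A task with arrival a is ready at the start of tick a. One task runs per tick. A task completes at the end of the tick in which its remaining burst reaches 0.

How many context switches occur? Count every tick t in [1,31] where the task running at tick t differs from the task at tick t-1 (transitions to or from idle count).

t=0: queue=[A] q_used=0 → run A
t=1: queue=[A,H] q_used=1 → run A
t=2: queue=[A,H,C,D] q_used=2 → run A
t=3: queue=[H,C,D,A,E,F] q_used=0 → run H
t=4: queue=[H,C,D,A,E,F] q_used=1 → run H
t=5: queue=[C,D,A,E,F] q_used=0 → run C
t=6: queue=[C,D,A,E,F] q_used=1 → run C
t=7: queue=[C,D,A,E,F] q_used=2 → run C
t=8: queue=[D,A,E,F,C] q_used=0 → run D
t=9: queue=[D,A,E,F,C] q_used=1 → run D
t=10: queue=[D,A,E,F,C] q_used=2 → run D
t=11: queue=[A,E,F,C,D] q_used=0 → run A
t=12: queue=[A,E,F,C,D] q_used=1 → run A
t=13: queue=[A,E,F,C,D] q_used=2 → run A
t=14: queue=[E,F,C,D] q_used=0 → run E
t=15: queue=[E,F,C,D] q_used=1 → run E
t=16: queue=[E,F,C,D] q_used=2 → run E
t=17: queue=[F,C,D,E] q_used=0 → run F
t=18: queue=[F,C,D,E] q_used=1 → run F
t=19: queue=[C,D,E] q_used=0 → run C
t=20: queue=[C,D,E] q_used=1 → run C
t=21: queue=[C,D,E] q_used=2 → run C
t=22: queue=[D,E,C] q_used=0 → run D
t=23: queue=[E,C] q_used=0 → run E
t=24: queue=[E,C] q_used=1 → run E
t=25: queue=[E,C] q_used=2 → run E
t=26: queue=[C,E] q_used=0 → run C
t=27: queue=[C,E] q_used=1 → run C
t=28: queue=[E] q_used=0 → run E
t=29: (idle)
t=30: (idle)
t=31: (idle)

context switches = 12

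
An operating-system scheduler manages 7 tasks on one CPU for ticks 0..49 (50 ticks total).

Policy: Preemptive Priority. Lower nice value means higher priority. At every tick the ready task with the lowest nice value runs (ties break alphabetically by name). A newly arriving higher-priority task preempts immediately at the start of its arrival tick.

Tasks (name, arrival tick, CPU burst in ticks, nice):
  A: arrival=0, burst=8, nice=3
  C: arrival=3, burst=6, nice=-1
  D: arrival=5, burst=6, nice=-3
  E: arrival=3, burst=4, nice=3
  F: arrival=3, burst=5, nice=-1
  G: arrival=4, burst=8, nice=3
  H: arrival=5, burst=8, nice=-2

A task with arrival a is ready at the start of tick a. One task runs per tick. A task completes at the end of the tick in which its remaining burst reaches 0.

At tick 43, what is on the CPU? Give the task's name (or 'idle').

t=0: ready={A} → run A
t=1: ready={A} → run A
t=2: ready={A} → run A
t=3: ready={A,C,E,F} → run C
t=4: ready={A,C,E,F,G} → run C
t=5: ready={A,C,D,E,F,G,H} → run D
t=6: ready={A,C,D,E,F,G,H} → run D
t=7: ready={A,C,D,E,F,G,H} → run D
t=8: ready={A,C,D,E,F,G,H} → run D
t=9: ready={A,C,D,E,F,G,H} → run D
t=10: ready={A,C,D,E,F,G,H} → run D
t=11: ready={A,C,E,F,G,H} → run H
t=12: ready={A,C,E,F,G,H} → run H
t=13: ready={A,C,E,F,G,H} → run H
t=14: ready={A,C,E,F,G,H} → run H
t=15: ready={A,C,E,F,G,H} → run H
t=16: ready={A,C,E,F,G,H} → run H
t=17: ready={A,C,E,F,G,H} → run H
t=18: ready={A,C,E,F,G,H} → run H
t=19: ready={A,C,E,F,G} → run C
t=20: ready={A,C,E,F,G} → run C
t=21: ready={A,C,E,F,G} → run C
t=22: ready={A,C,E,F,G} → run C
t=23: ready={A,E,F,G} → run F
t=24: ready={A,E,F,G} → run F
t=25: ready={A,E,F,G} → run F
t=26: ready={A,E,F,G} → run F
t=27: ready={A,E,F,G} → run F
t=28: ready={A,E,G} → run A
t=29: ready={A,E,G} → run A
t=30: ready={A,E,G} → run A
t=31: ready={A,E,G} → run A
t=32: ready={A,E,G} → run A
t=33: ready={E,G} → run E
t=34: ready={E,G} → run E
t=35: ready={E,G} → run E
t=36: ready={E,G} → run E
t=37: ready={G} → run G
t=38: ready={G} → run G
t=39: ready={G} → run G
t=40: ready={G} → run G
t=41: ready={G} → run G
t=42: ready={G} → run G
t=43: ready={G} → run G
t=44: ready={G} → run G
t=45: (idle)
t=46: (idle)
t=47: (idle)
t=48: (idle)
t=49: (idle)

running at tick 43 = G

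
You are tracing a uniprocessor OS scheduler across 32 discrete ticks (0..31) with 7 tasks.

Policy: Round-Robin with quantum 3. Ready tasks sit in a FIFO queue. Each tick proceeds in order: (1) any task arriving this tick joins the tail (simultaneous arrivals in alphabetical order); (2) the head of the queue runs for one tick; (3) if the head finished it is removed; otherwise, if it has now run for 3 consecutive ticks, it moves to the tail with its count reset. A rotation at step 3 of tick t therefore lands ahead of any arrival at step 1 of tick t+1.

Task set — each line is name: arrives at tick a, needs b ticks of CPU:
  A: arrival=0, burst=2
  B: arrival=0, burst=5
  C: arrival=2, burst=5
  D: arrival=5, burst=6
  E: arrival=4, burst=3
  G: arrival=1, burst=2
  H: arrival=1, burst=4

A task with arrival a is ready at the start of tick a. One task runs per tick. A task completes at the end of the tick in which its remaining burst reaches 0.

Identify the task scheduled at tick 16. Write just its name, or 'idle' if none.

running at tick 16 = B

t=0: queue=[A,B] q_used=0 → run A
t=1: queue=[A,B,G,H] q_used=1 → run A
t=2: queue=[B,G,H,C] q_used=0 → run B
t=3: queue=[B,G,H,C] q_used=1 → run B
t=4: queue=[B,G,H,C,E] q_used=2 → run B
t=5: queue=[G,H,C,E,B,D] q_used=0 → run G
t=6: queue=[G,H,C,E,B,D] q_used=1 → run G
t=7: queue=[H,C,E,B,D] q_used=0 → run H
t=8: queue=[H,C,E,B,D] q_used=1 → run H
t=9: queue=[H,C,E,B,D] q_used=2 → run H
t=10: queue=[C,E,B,D,H] q_used=0 → run C
t=11: queue=[C,E,B,D,H] q_used=1 → run C
t=12: queue=[C,E,B,D,H] q_used=2 → run C
t=13: queue=[E,B,D,H,C] q_used=0 → run E
t=14: queue=[E,B,D,H,C] q_used=1 → run E
t=15: queue=[E,B,D,H,C] q_used=2 → run E
t=16: queue=[B,D,H,C] q_used=0 → run B
t=17: queue=[B,D,H,C] q_used=1 → run B
t=18: queue=[D,H,C] q_used=0 → run D
t=19: queue=[D,H,C] q_used=1 → run D
t=20: queue=[D,H,C] q_used=2 → run D
t=21: queue=[H,C,D] q_used=0 → run H
t=22: queue=[C,D] q_used=0 → run C
t=23: queue=[C,D] q_used=1 → run C
t=24: queue=[D] q_used=0 → run D
t=25: queue=[D] q_used=1 → run D
t=26: queue=[D] q_used=2 → run D
t=27: (idle)
t=28: (idle)
t=29: (idle)
t=30: (idle)
t=31: (idle)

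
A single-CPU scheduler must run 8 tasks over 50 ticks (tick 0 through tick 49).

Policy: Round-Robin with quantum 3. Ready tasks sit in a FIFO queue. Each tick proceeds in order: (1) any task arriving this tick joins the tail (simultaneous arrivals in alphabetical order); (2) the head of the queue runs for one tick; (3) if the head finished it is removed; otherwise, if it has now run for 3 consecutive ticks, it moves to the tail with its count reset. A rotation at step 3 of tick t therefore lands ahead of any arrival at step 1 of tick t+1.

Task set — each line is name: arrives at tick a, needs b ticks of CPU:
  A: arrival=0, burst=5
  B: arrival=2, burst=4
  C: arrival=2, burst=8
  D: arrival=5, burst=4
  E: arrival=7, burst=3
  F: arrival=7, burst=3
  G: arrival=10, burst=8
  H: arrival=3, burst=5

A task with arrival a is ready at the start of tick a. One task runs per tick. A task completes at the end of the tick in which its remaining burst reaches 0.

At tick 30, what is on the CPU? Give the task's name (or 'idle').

t=0: queue=[A] q_used=0 → run A
t=1: queue=[A] q_used=1 → run A
t=2: queue=[A,B,C] q_used=2 → run A
t=3: queue=[B,C,A,H] q_used=0 → run B
t=4: queue=[B,C,A,H] q_used=1 → run B
t=5: queue=[B,C,A,H,D] q_used=2 → run B
t=6: queue=[C,A,H,D,B] q_used=0 → run C
t=7: queue=[C,A,H,D,B,E,F] q_used=1 → run C
t=8: queue=[C,A,H,D,B,E,F] q_used=2 → run C
t=9: queue=[A,H,D,B,E,F,C] q_used=0 → run A
t=10: queue=[A,H,D,B,E,F,C,G] q_used=1 → run A
t=11: queue=[H,D,B,E,F,C,G] q_used=0 → run H
t=12: queue=[H,D,B,E,F,C,G] q_used=1 → run H
t=13: queue=[H,D,B,E,F,C,G] q_used=2 → run H
t=14: queue=[D,B,E,F,C,G,H] q_used=0 → run D
t=15: queue=[D,B,E,F,C,G,H] q_used=1 → run D
t=16: queue=[D,B,E,F,C,G,H] q_used=2 → run D
t=17: queue=[B,E,F,C,G,H,D] q_used=0 → run B
t=18: queue=[E,F,C,G,H,D] q_used=0 → run E
t=19: queue=[E,F,C,G,H,D] q_used=1 → run E
t=20: queue=[E,F,C,G,H,D] q_used=2 → run E
t=21: queue=[F,C,G,H,D] q_used=0 → run F
t=22: queue=[F,C,G,H,D] q_used=1 → run F
t=23: queue=[F,C,G,H,D] q_used=2 → run F
t=24: queue=[C,G,H,D] q_used=0 → run C
t=25: queue=[C,G,H,D] q_used=1 → run C
t=26: queue=[C,G,H,D] q_used=2 → run C
t=27: queue=[G,H,D,C] q_used=0 → run G
t=28: queue=[G,H,D,C] q_used=1 → run G
t=29: queue=[G,H,D,C] q_used=2 → run G
t=30: queue=[H,D,C,G] q_used=0 → run H
t=31: queue=[H,D,C,G] q_used=1 → run H
t=32: queue=[D,C,G] q_used=0 → run D
t=33: queue=[C,G] q_used=0 → run C
t=34: queue=[C,G] q_used=1 → run C
t=35: queue=[G] q_used=0 → run G
t=36: queue=[G] q_used=1 → run G
t=37: queue=[G] q_used=2 → run G
t=38: queue=[G] q_used=0 → run G
t=39: queue=[G] q_used=1 → run G
t=40: (idle)
t=41: (idle)
t=42: (idle)
t=43: (idle)
t=44: (idle)
t=45: (idle)
t=46: (idle)
t=47: (idle)
t=48: (idle)
t=49: (idle)

running at tick 30 = H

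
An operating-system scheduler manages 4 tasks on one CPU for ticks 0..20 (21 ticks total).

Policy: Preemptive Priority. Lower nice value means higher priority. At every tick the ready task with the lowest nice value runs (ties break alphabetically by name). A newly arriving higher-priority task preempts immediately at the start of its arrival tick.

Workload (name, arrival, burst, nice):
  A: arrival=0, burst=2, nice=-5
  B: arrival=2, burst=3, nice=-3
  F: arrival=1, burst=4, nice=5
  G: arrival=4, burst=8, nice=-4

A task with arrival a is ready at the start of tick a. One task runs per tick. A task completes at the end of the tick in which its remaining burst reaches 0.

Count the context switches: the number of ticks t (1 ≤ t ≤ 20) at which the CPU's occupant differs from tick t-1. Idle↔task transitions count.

t=0: ready={A} → run A
t=1: ready={A,F} → run A
t=2: ready={B,F} → run B
t=3: ready={B,F} → run B
t=4: ready={B,F,G} → run G
t=5: ready={B,F,G} → run G
t=6: ready={B,F,G} → run G
t=7: ready={B,F,G} → run G
t=8: ready={B,F,G} → run G
t=9: ready={B,F,G} → run G
t=10: ready={B,F,G} → run G
t=11: ready={B,F,G} → run G
t=12: ready={B,F} → run B
t=13: ready={F} → run F
t=14: ready={F} → run F
t=15: ready={F} → run F
t=16: ready={F} → run F
t=17: (idle)
t=18: (idle)
t=19: (idle)
t=20: (idle)

context switches = 5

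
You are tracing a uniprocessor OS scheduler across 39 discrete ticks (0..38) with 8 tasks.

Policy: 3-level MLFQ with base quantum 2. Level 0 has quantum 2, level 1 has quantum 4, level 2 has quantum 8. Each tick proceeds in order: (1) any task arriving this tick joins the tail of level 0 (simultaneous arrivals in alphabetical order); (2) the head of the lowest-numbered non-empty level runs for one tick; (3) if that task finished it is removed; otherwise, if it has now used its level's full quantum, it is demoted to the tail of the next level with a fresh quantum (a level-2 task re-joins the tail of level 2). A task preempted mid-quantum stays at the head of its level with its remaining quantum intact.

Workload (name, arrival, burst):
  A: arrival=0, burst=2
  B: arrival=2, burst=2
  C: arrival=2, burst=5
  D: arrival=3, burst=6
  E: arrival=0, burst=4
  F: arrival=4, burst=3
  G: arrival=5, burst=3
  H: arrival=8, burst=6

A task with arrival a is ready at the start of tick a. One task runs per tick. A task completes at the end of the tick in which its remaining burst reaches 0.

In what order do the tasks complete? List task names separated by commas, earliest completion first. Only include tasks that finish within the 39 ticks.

completion order = A, B, E, C, D, F, G, H

t=0: L0/L1/L2 = AE/-/- → run A
t=1: L0/L1/L2 = AE/-/- → run A
t=2: L0/L1/L2 = EBC/-/- → run E
t=3: L0/L1/L2 = EBCD/-/- → run E
t=4: L0/L1/L2 = BCDF/E/- → run B
t=5: L0/L1/L2 = BCDFG/E/- → run B
t=6: L0/L1/L2 = CDFG/E/- → run C
t=7: L0/L1/L2 = CDFG/E/- → run C
t=8: L0/L1/L2 = DFGH/EC/- → run D
t=9: L0/L1/L2 = DFGH/EC/- → run D
t=10: L0/L1/L2 = FGH/ECD/- → run F
t=11: L0/L1/L2 = FGH/ECD/- → run F
t=12: L0/L1/L2 = GH/ECDF/- → run G
t=13: L0/L1/L2 = GH/ECDF/- → run G
t=14: L0/L1/L2 = H/ECDFG/- → run H
t=15: L0/L1/L2 = H/ECDFG/- → run H
t=16: L0/L1/L2 = -/ECDFGH/- → run E
t=17: L0/L1/L2 = -/ECDFGH/- → run E
t=18: L0/L1/L2 = -/CDFGH/- → run C
t=19: L0/L1/L2 = -/CDFGH/- → run C
t=20: L0/L1/L2 = -/CDFGH/- → run C
t=21: L0/L1/L2 = -/DFGH/- → run D
t=22: L0/L1/L2 = -/DFGH/- → run D
t=23: L0/L1/L2 = -/DFGH/- → run D
t=24: L0/L1/L2 = -/DFGH/- → run D
t=25: L0/L1/L2 = -/FGH/- → run F
t=26: L0/L1/L2 = -/GH/- → run G
t=27: L0/L1/L2 = -/H/- → run H
t=28: L0/L1/L2 = -/H/- → run H
t=29: L0/L1/L2 = -/H/- → run H
t=30: L0/L1/L2 = -/H/- → run H
t=31: (idle)
t=32: (idle)
t=33: (idle)
t=34: (idle)
t=35: (idle)
t=36: (idle)
t=37: (idle)
t=38: (idle)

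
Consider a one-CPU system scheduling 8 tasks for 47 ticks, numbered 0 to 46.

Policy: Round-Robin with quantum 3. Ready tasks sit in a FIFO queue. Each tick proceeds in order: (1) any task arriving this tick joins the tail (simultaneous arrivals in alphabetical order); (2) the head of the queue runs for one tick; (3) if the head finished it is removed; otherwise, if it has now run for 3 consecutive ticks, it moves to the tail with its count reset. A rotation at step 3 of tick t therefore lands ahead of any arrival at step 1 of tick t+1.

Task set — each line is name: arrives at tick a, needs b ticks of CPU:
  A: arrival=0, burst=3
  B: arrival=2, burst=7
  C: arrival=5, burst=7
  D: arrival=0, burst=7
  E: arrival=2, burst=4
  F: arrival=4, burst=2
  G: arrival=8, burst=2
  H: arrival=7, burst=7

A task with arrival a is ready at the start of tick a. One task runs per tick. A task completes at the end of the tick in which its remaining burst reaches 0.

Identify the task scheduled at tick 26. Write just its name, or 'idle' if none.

t=0: queue=[A,D] q_used=0 → run A
t=1: queue=[A,D] q_used=1 → run A
t=2: queue=[A,D,B,E] q_used=2 → run A
t=3: queue=[D,B,E] q_used=0 → run D
t=4: queue=[D,B,E,F] q_used=1 → run D
t=5: queue=[D,B,E,F,C] q_used=2 → run D
t=6: queue=[B,E,F,C,D] q_used=0 → run B
t=7: queue=[B,E,F,C,D,H] q_used=1 → run B
t=8: queue=[B,E,F,C,D,H,G] q_used=2 → run B
t=9: queue=[E,F,C,D,H,G,B] q_used=0 → run E
t=10: queue=[E,F,C,D,H,G,B] q_used=1 → run E
t=11: queue=[E,F,C,D,H,G,B] q_used=2 → run E
t=12: queue=[F,C,D,H,G,B,E] q_used=0 → run F
t=13: queue=[F,C,D,H,G,B,E] q_used=1 → run F
t=14: queue=[C,D,H,G,B,E] q_used=0 → run C
t=15: queue=[C,D,H,G,B,E] q_used=1 → run C
t=16: queue=[C,D,H,G,B,E] q_used=2 → run C
t=17: queue=[D,H,G,B,E,C] q_used=0 → run D
t=18: queue=[D,H,G,B,E,C] q_used=1 → run D
t=19: queue=[D,H,G,B,E,C] q_used=2 → run D
t=20: queue=[H,G,B,E,C,D] q_used=0 → run H
t=21: queue=[H,G,B,E,C,D] q_used=1 → run H
t=22: queue=[H,G,B,E,C,D] q_used=2 → run H
t=23: queue=[G,B,E,C,D,H] q_used=0 → run G
t=24: queue=[G,B,E,C,D,H] q_used=1 → run G
t=25: queue=[B,E,C,D,H] q_used=0 → run B
t=26: queue=[B,E,C,D,H] q_used=1 → run B
t=27: queue=[B,E,C,D,H] q_used=2 → run B
t=28: queue=[E,C,D,H,B] q_used=0 → run E
t=29: queue=[C,D,H,B] q_used=0 → run C
t=30: queue=[C,D,H,B] q_used=1 → run C
t=31: queue=[C,D,H,B] q_used=2 → run C
t=32: queue=[D,H,B,C] q_used=0 → run D
t=33: queue=[H,B,C] q_used=0 → run H
t=34: queue=[H,B,C] q_used=1 → run H
t=35: queue=[H,B,C] q_used=2 → run H
t=36: queue=[B,C,H] q_used=0 → run B
t=37: queue=[C,H] q_used=0 → run C
t=38: queue=[H] q_used=0 → run H
t=39: (idle)
t=40: (idle)
t=41: (idle)
t=42: (idle)
t=43: (idle)
t=44: (idle)
t=45: (idle)
t=46: (idle)

running at tick 26 = B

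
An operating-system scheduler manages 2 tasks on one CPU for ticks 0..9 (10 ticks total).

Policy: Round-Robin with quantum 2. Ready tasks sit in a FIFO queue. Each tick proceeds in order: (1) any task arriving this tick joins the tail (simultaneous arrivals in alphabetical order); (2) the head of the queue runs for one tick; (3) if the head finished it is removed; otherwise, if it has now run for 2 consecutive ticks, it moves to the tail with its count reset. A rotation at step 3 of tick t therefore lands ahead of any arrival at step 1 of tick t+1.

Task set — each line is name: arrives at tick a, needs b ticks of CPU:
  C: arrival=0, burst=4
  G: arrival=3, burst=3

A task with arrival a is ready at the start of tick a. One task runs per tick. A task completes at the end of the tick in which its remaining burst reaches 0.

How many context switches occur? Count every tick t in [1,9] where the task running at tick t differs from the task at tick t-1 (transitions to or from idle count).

t=0: queue=[C] q_used=0 → run C
t=1: queue=[C] q_used=1 → run C
t=2: queue=[C] q_used=0 → run C
t=3: queue=[C,G] q_used=1 → run C
t=4: queue=[G] q_used=0 → run G
t=5: queue=[G] q_used=1 → run G
t=6: queue=[G] q_used=0 → run G
t=7: (idle)
t=8: (idle)
t=9: (idle)

context switches = 2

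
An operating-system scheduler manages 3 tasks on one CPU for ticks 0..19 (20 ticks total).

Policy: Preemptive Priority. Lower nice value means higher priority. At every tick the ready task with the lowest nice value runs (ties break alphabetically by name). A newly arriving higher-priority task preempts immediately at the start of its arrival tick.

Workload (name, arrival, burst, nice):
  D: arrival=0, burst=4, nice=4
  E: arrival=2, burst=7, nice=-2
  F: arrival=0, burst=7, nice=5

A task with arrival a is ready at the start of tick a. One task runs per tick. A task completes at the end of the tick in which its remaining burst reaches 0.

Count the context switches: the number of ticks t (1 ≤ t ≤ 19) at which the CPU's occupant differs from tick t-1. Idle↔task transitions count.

t=0: ready={D,F} → run D
t=1: ready={D,F} → run D
t=2: ready={D,E,F} → run E
t=3: ready={D,E,F} → run E
t=4: ready={D,E,F} → run E
t=5: ready={D,E,F} → run E
t=6: ready={D,E,F} → run E
t=7: ready={D,E,F} → run E
t=8: ready={D,E,F} → run E
t=9: ready={D,F} → run D
t=10: ready={D,F} → run D
t=11: ready={F} → run F
t=12: ready={F} → run F
t=13: ready={F} → run F
t=14: ready={F} → run F
t=15: ready={F} → run F
t=16: ready={F} → run F
t=17: ready={F} → run F
t=18: (idle)
t=19: (idle)

context switches = 4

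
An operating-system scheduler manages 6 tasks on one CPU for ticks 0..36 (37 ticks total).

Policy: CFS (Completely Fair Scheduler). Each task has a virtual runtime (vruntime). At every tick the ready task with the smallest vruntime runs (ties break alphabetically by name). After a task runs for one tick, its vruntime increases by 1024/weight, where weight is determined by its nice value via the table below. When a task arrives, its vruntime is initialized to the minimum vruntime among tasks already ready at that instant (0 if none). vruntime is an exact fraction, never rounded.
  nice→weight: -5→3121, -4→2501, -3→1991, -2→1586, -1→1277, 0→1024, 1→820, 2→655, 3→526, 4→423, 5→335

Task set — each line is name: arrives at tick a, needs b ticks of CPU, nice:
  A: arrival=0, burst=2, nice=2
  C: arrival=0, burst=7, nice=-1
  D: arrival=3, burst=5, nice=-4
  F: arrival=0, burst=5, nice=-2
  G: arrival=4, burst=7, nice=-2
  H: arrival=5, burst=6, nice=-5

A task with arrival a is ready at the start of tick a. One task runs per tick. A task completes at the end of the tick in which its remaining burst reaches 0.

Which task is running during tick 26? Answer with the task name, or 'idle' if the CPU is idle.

running at tick 26 = C

t=0: vr[A=0 C=0 F=0] → run A
t=1: vr[A=1024/655 C=0 F=0] → run C
t=2: vr[A=1024/655 C=1024/1277 F=0] → run F
t=3: vr[A=1024/655 C=1024/1277 D=512/793 F=512/793] → run D
t=4: vr[A=1024/655 C=1024/1277 D=34304/32513 F=512/793 G=512/793] → run F
t=5: vr[A=1024/655 C=1024/1277 D=34304/32513 F=1024/793 G=512/793 H=512/793] → run G
t=6: vr[A=1024/655 C=1024/1277 D=34304/32513 F=1024/793 G=1024/793 H=512/793] → run H
t=7: vr[A=1024/655 C=1024/1277 D=34304/32513 F=1024/793 G=1024/793 H=2409984/2474953] → run C
t=8: vr[A=1024/655 C=2048/1277 D=34304/32513 F=1024/793 G=1024/793 H=2409984/2474953] → run H
t=9: vr[A=1024/655 C=2048/1277 D=34304/32513 F=1024/793 G=1024/793 H=3222016/2474953] → run D
t=10: vr[A=1024/655 C=2048/1277 D=47616/32513 F=1024/793 G=1024/793 H=3222016/2474953] → run F
t=11: vr[A=1024/655 C=2048/1277 D=47616/32513 F=1536/793 G=1024/793 H=3222016/2474953] → run G
t=12: vr[A=1024/655 C=2048/1277 D=47616/32513 F=1536/793 G=1536/793 H=3222016/2474953] → run H
t=13: vr[A=1024/655 C=2048/1277 D=47616/32513 F=1536/793 G=1536/793 H=4034048/2474953] → run D
t=14: vr[A=1024/655 C=2048/1277 D=60928/32513 F=1536/793 G=1536/793 H=4034048/2474953] → run A
t=15: vr[C=2048/1277 D=60928/32513 F=1536/793 G=1536/793 H=4034048/2474953] → run C
t=16: vr[C=3072/1277 D=60928/32513 F=1536/793 G=1536/793 H=4034048/2474953] → run H
t=17: vr[C=3072/1277 D=60928/32513 F=1536/793 G=1536/793 H=4846080/2474953] → run D
t=18: vr[C=3072/1277 D=74240/32513 F=1536/793 G=1536/793 H=4846080/2474953] → run F
t=19: vr[C=3072/1277 D=74240/32513 F=2048/793 G=1536/793 H=4846080/2474953] → run G
t=20: vr[C=3072/1277 D=74240/32513 F=2048/793 G=2048/793 H=4846080/2474953] → run H
t=21: vr[C=3072/1277 D=74240/32513 F=2048/793 G=2048/793 H=5658112/2474953] → run D
t=22: vr[C=3072/1277 F=2048/793 G=2048/793 H=5658112/2474953] → run H
t=23: vr[C=3072/1277 F=2048/793 G=2048/793] → run C
t=24: vr[C=4096/1277 F=2048/793 G=2048/793] → run F
t=25: vr[C=4096/1277 G=2048/793] → run G
t=26: vr[C=4096/1277 G=2560/793] → run C
t=27: vr[C=5120/1277 G=2560/793] → run G
t=28: vr[C=5120/1277 G=3072/793] → run G
t=29: vr[C=5120/1277 G=3584/793] → run C
t=30: vr[C=6144/1277 G=3584/793] → run G
t=31: vr[C=6144/1277] → run C
t=32: (idle)
t=33: (idle)
t=34: (idle)
t=35: (idle)
t=36: (idle)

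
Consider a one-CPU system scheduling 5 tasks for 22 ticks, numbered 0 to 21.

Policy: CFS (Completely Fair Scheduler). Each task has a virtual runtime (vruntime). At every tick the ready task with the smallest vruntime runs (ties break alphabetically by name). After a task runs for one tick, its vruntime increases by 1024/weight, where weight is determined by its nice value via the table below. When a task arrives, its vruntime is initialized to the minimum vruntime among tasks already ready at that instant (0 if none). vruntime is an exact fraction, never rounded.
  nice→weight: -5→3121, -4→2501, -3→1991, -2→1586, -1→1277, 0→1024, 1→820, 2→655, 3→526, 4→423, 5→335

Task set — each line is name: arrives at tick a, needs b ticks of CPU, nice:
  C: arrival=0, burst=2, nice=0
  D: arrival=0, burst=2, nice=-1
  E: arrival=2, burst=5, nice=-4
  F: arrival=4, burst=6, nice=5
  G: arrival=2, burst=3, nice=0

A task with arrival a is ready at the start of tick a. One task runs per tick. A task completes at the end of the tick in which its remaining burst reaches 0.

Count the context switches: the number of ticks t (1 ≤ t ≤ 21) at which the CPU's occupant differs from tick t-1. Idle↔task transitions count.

t=0: vr[C=0 D=0] → run C
t=1: vr[C=1 D=0] → run D
t=2: vr[C=1 D=1024/1277 E=1024/1277 G=1024/1277] → run D
t=3: vr[C=1 E=1024/1277 G=1024/1277] → run E
t=4: vr[C=1 E=3868672/3193777 F=1024/1277 G=1024/1277] → run F
t=5: vr[C=1 E=3868672/3193777 F=1650688/427795 G=1024/1277] → run G
t=6: vr[C=1 E=3868672/3193777 F=1650688/427795 G=2301/1277] → run C
t=7: vr[E=3868672/3193777 F=1650688/427795 G=2301/1277] → run E
t=8: vr[E=5176320/3193777 F=1650688/427795 G=2301/1277] → run E
t=9: vr[E=6483968/3193777 F=1650688/427795 G=2301/1277] → run G
t=10: vr[E=6483968/3193777 F=1650688/427795 G=3578/1277] → run E
t=11: vr[E=7791616/3193777 F=1650688/427795 G=3578/1277] → run E
t=12: vr[F=1650688/427795 G=3578/1277] → run G
t=13: vr[F=1650688/427795] → run F
t=14: vr[F=2958336/427795] → run F
t=15: vr[F=4265984/427795] → run F
t=16: vr[F=5573632/427795] → run F
t=17: vr[F=1376256/85559] → run F
t=18: (idle)
t=19: (idle)
t=20: (idle)
t=21: (idle)

context switches = 11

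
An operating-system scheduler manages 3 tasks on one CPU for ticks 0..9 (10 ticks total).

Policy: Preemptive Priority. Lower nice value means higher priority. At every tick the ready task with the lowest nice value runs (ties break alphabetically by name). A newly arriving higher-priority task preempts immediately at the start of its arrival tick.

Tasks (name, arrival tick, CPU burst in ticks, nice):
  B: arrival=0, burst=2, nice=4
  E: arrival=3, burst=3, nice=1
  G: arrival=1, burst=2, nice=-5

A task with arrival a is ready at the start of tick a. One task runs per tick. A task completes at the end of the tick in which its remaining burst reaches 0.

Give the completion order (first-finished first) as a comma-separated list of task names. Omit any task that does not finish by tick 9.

t=0: ready={B} → run B
t=1: ready={B,G} → run G
t=2: ready={B,G} → run G
t=3: ready={B,E} → run E
t=4: ready={B,E} → run E
t=5: ready={B,E} → run E
t=6: ready={B} → run B
t=7: (idle)
t=8: (idle)
t=9: (idle)

completion order = G, E, B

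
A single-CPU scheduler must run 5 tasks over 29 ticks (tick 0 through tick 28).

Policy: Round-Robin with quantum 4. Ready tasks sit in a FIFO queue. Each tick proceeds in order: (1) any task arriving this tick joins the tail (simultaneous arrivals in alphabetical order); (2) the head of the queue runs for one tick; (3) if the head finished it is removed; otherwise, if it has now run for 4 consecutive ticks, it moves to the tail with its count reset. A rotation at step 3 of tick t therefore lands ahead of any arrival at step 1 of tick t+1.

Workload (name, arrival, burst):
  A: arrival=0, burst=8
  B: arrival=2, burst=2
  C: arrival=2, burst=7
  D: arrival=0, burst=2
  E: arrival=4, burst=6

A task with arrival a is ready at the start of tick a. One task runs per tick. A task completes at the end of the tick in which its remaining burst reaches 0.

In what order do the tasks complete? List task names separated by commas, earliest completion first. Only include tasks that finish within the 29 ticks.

completion order = D, B, A, C, E

t=0: queue=[A,D] q_used=0 → run A
t=1: queue=[A,D] q_used=1 → run A
t=2: queue=[A,D,B,C] q_used=2 → run A
t=3: queue=[A,D,B,C] q_used=3 → run A
t=4: queue=[D,B,C,A,E] q_used=0 → run D
t=5: queue=[D,B,C,A,E] q_used=1 → run D
t=6: queue=[B,C,A,E] q_used=0 → run B
t=7: queue=[B,C,A,E] q_used=1 → run B
t=8: queue=[C,A,E] q_used=0 → run C
t=9: queue=[C,A,E] q_used=1 → run C
t=10: queue=[C,A,E] q_used=2 → run C
t=11: queue=[C,A,E] q_used=3 → run C
t=12: queue=[A,E,C] q_used=0 → run A
t=13: queue=[A,E,C] q_used=1 → run A
t=14: queue=[A,E,C] q_used=2 → run A
t=15: queue=[A,E,C] q_used=3 → run A
t=16: queue=[E,C] q_used=0 → run E
t=17: queue=[E,C] q_used=1 → run E
t=18: queue=[E,C] q_used=2 → run E
t=19: queue=[E,C] q_used=3 → run E
t=20: queue=[C,E] q_used=0 → run C
t=21: queue=[C,E] q_used=1 → run C
t=22: queue=[C,E] q_used=2 → run C
t=23: queue=[E] q_used=0 → run E
t=24: queue=[E] q_used=1 → run E
t=25: (idle)
t=26: (idle)
t=27: (idle)
t=28: (idle)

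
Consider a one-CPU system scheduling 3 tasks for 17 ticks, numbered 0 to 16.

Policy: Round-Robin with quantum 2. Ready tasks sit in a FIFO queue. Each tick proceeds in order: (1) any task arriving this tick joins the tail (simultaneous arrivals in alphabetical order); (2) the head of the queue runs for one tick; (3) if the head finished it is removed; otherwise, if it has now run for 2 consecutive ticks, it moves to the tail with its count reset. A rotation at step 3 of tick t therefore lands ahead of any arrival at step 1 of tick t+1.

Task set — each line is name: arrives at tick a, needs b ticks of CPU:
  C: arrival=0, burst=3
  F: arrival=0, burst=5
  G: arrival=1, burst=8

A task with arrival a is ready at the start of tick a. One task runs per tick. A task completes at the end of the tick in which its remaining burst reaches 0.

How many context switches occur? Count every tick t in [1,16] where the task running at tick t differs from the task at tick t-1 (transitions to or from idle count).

t=0: queue=[C,F] q_used=0 → run C
t=1: queue=[C,F,G] q_used=1 → run C
t=2: queue=[F,G,C] q_used=0 → run F
t=3: queue=[F,G,C] q_used=1 → run F
t=4: queue=[G,C,F] q_used=0 → run G
t=5: queue=[G,C,F] q_used=1 → run G
t=6: queue=[C,F,G] q_used=0 → run C
t=7: queue=[F,G] q_used=0 → run F
t=8: queue=[F,G] q_used=1 → run F
t=9: queue=[G,F] q_used=0 → run G
t=10: queue=[G,F] q_used=1 → run G
t=11: queue=[F,G] q_used=0 → run F
t=12: queue=[G] q_used=0 → run G
t=13: queue=[G] q_used=1 → run G
t=14: queue=[G] q_used=0 → run G
t=15: queue=[G] q_used=1 → run G
t=16: (idle)

context switches = 8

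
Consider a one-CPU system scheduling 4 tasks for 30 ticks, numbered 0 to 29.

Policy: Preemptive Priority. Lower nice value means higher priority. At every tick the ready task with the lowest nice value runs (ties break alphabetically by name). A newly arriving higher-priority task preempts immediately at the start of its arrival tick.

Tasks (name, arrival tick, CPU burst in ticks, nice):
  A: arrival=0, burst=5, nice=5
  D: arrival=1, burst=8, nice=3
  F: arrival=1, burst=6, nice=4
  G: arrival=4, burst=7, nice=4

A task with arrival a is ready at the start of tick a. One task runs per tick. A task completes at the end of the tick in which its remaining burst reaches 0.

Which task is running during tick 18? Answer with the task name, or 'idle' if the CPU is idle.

t=0: ready={A} → run A
t=1: ready={A,D,F} → run D
t=2: ready={A,D,F} → run D
t=3: ready={A,D,F} → run D
t=4: ready={A,D,F,G} → run D
t=5: ready={A,D,F,G} → run D
t=6: ready={A,D,F,G} → run D
t=7: ready={A,D,F,G} → run D
t=8: ready={A,D,F,G} → run D
t=9: ready={A,F,G} → run F
t=10: ready={A,F,G} → run F
t=11: ready={A,F,G} → run F
t=12: ready={A,F,G} → run F
t=13: ready={A,F,G} → run F
t=14: ready={A,F,G} → run F
t=15: ready={A,G} → run G
t=16: ready={A,G} → run G
t=17: ready={A,G} → run G
t=18: ready={A,G} → run G
t=19: ready={A,G} → run G
t=20: ready={A,G} → run G
t=21: ready={A,G} → run G
t=22: ready={A} → run A
t=23: ready={A} → run A
t=24: ready={A} → run A
t=25: ready={A} → run A
t=26: (idle)
t=27: (idle)
t=28: (idle)
t=29: (idle)

running at tick 18 = G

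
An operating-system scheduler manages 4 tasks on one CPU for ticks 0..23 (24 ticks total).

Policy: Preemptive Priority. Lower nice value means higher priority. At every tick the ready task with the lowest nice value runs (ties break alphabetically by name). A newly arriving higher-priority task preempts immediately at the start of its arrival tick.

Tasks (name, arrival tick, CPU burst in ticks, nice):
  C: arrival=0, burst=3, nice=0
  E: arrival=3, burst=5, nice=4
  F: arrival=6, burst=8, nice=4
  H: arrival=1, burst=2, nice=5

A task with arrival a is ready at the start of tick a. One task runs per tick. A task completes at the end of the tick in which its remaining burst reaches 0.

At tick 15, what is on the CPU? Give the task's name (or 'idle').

t=0: ready={C} → run C
t=1: ready={C,H} → run C
t=2: ready={C,H} → run C
t=3: ready={E,H} → run E
t=4: ready={E,H} → run E
t=5: ready={E,H} → run E
t=6: ready={E,F,H} → run E
t=7: ready={E,F,H} → run E
t=8: ready={F,H} → run F
t=9: ready={F,H} → run F
t=10: ready={F,H} → run F
t=11: ready={F,H} → run F
t=12: ready={F,H} → run F
t=13: ready={F,H} → run F
t=14: ready={F,H} → run F
t=15: ready={F,H} → run F
t=16: ready={H} → run H
t=17: ready={H} → run H
t=18: (idle)
t=19: (idle)
t=20: (idle)
t=21: (idle)
t=22: (idle)
t=23: (idle)

running at tick 15 = F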